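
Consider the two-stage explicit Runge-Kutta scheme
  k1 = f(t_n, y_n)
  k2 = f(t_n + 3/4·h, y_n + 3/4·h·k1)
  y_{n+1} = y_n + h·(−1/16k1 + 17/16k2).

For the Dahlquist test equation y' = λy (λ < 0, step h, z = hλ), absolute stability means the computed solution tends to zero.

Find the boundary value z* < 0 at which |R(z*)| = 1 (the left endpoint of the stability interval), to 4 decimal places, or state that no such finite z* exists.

With y'=λy (z=hλ):
  k1=λy_n ⇒ h·k1=z·y_n;  k2=λ(1+3/4z)y_n ⇒ h·k2=z(1+3/4z)y_n
  y_{n+1}/y_n = 1 − 1/16z + 17/16z(1+3/4z) = 1 + z + 51/64z²
  so R(z) = 1 + z + 51/64z².

Find x<0 with |R(x)|<1.
x=-0.39: |R|=0.7312
R=1: x+51/64x²=0 ⇒ x=−64/51=-1.2549; min R=1−1/(4·51/64)=0.6863>−1
Confirm numerically:
  x=-1.174: |R|=0.92431 <1
  x=-1.094: |R|=0.85973 <1
  x=-0.835: |R|=0.72060 <1
  x=-1.822: |R|=1.82337 >1
  x=-1.605: |R|=1.44777 >1
Interval (-1.2549, 0).

left endpoint -1.2549.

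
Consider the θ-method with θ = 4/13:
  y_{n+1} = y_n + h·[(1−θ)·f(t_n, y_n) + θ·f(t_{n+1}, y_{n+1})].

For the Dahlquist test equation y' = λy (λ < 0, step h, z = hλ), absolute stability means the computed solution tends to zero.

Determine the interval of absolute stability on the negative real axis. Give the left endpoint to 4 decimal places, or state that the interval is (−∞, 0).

Test eqn y'=λy, z=hλ:
  y_{n+1} = y_n + z·[9/13·y_n + 4/13·y_{n+1}] ⇒ (1 − 4/13z)y_{n+1} = (1 + 9/13z)y_n
  Hence R(z) = (1 + 9/13z)/(1 − 4/13z).

Need |R(x)|<1, x<0.
x=-0.87: |R|=0.3137
R=−1: 1+9/13x = −1+4/13x ⇒ -5/13x=2 ⇒ x=2/(-5/13)=-5.2000
Confirm numerically:
  x=-4.517: |R|=0.89008 <1
  x=-3.740: |R|=0.73891 <1
  x=-3.345: |R|=0.64841 <1
  x=-2.393: |R|=0.37821 <1
  x=-5.692: |R|=1.06878 >1
  x=-5.655: |R|=1.06387 >1
Interval (-5.2000, 0).

z∈(-5.2000,0).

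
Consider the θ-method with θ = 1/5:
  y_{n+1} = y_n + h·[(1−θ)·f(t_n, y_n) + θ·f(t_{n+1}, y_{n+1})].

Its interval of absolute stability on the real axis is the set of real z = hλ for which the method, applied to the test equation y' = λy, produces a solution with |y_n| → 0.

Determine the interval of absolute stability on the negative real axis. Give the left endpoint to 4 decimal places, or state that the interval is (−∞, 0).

z∈(-3.3333,0).

Test eqn y'=λy, z=hλ:
  y_{n+1} = y_n + z·[4/5·y_n + 1/5·y_{n+1}] ⇒ (1 − 1/5z)y_{n+1} = (1 + 4/5z)y_n
  so R(z) = (1 + 4/5z)/(1 − 1/5z).

Solve |R(x)|<1 on ℝ⁻.
x=-0.95: |R|=0.2017
R=−1: 1+4/5x = −1+1/5x ⇒ -3/5x=2 ⇒ x=2/(-3/5)=-3.3333
Confirm numerically:
  x=-2.455: |R|=0.64655 <1
  x=-2.063: |R|=0.46043 <1
  x=-1.549: |R|=0.18262 <1
  x=-1.525: |R|=0.16858 <1
  x=-3.629: |R|=1.10279 >1
  x=-3.460: |R|=1.04492 >1
So |R|<1 on (-3.3333, 0).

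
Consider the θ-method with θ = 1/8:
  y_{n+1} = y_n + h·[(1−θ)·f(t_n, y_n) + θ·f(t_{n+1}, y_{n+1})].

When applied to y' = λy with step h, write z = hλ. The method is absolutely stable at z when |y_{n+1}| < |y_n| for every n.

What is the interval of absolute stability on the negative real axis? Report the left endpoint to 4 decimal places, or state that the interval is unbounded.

z∈(-2.6667,0).

Test eqn y'=λy, z=hλ:
  y_{n+1} = y_n + z·[7/8·y_n + 1/8·y_{n+1}] ⇒ (1 − 1/8z)y_{n+1} = (1 + 7/8z)y_n
  so R(z) = (1 + 7/8z)/(1 − 1/8z).

Boundary: |R(x)|=1, x<0.
x=-1.71: |R|=0.4089
R=−1: 1+7/8x = −1+1/8x ⇒ -3/4x=2 ⇒ x=2/(-3/4)=-2.6667
Confirm numerically:
  x=-2.025: |R|=0.61596 <1
  x=-1.413: |R|=0.20089 <1
  x=-1.099: |R|=0.03374 <1
  x=-3.003: |R|=1.18340 >1
  x=-2.790: |R|=1.06858 >1
  x=-2.773: |R|=1.05922 >1
So |R|<1 on (-2.6667, 0).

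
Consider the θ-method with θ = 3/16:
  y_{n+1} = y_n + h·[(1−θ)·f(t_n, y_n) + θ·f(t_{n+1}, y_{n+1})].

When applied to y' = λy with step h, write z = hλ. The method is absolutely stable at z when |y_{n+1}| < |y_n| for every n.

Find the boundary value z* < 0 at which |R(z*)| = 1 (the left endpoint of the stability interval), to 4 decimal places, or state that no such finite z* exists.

left endpoint -3.2000.

Test eqn y'=λy, z=hλ:
  y_{n+1} = y_n + z·[13/16·y_n + 3/16·y_{n+1}] ⇒ (1 − 3/16z)y_{n+1} = (1 + 13/16z)y_n
  Hence R(z) = (1 + 13/16z)/(1 − 3/16z).

Need |R(x)|<1, x<0.
x=-0.7: |R|=0.3812
R=−1: 1+13/16x = −1+3/16x ⇒ -5/8x=2 ⇒ x=2/(-5/8)=-3.2000
Confirm numerically:
  x=-2.705: |R|=0.79473 <1
  x=-1.663: |R|=0.26771 <1
  x=-1.645: |R|=0.25722 <1
  x=-1.434: |R|=0.13013 <1
  x=-3.620: |R|=1.15637 >1
  x=-3.383: |R|=1.06998 >1
So |R|<1 on (-3.2000, 0).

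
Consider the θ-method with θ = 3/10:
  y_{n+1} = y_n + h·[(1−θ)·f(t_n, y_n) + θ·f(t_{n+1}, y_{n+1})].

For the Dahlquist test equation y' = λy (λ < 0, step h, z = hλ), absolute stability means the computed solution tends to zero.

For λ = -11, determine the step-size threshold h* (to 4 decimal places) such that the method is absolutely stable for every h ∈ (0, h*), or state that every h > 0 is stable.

(-5.0000,0); λ=-11 ⇒ h* = (5)/11 = 0.4545.

Test eqn y'=λy, z=hλ:
  y_{n+1} = y_n + z·[7/10·y_n + 3/10·y_{n+1}] ⇒ (1 − 3/10z)y_{n+1} = (1 + 7/10z)y_n
  Hence R(z) = (1 + 7/10z)/(1 − 3/10z).

Need |R(x)|<1, x<0.
x=-0.73: |R|=0.4011
R=−1: 1+7/10x = −1+3/10x ⇒ -2/5x=2 ⇒ x=2/(-2/5)=-5.0000
Confirm numerically:
  x=-4.929: |R|=0.98854 <1
  x=-3.912: |R|=0.79978 <1
  x=-3.457: |R|=0.69702 <1
  x=-2.359: |R|=0.38139 <1
  x=-5.358: |R|=1.05492 >1
  x=-5.219: |R|=1.03414 >1
Stable set (-5.0000, 0).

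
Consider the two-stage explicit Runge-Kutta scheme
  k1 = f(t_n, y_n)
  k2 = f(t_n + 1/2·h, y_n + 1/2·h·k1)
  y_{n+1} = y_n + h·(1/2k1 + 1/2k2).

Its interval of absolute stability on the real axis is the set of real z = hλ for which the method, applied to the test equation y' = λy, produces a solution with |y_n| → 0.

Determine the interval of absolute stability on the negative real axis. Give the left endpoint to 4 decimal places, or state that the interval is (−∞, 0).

On y'=λy, z=hλ:
  k1=λy_n ⇒ h·k1=z·y_n;  k2=λ(1+1/2z)y_n ⇒ h·k2=z(1+1/2z)y_n
  y_{n+1}/y_n = 1 + 1/2z + 1/2z(1+1/2z) = 1 + z + 1/4z²
  ⇒ R(z) = 1 + z + 1/4z².

Find x<0 with |R(x)|<1.
x=-0.33: |R|=0.6972
R=1: x+1/4x²=0 ⇒ x=−4=-4.0000; min R=1−1/(4·1/4)=0.0000>−1
Confirm numerically:
  x=-3.870: |R|=0.87423 <1
  x=-3.689: |R|=0.71318 <1
  x=-3.008: |R|=0.25402 <1
  x=-1.886: |R|=0.00325 <1
  x=-4.108: |R|=1.11092 >1
  x=-4.092: |R|=1.09412 >1
So |R|<1 on (-4.0000, 0).

(-4.0000, 0).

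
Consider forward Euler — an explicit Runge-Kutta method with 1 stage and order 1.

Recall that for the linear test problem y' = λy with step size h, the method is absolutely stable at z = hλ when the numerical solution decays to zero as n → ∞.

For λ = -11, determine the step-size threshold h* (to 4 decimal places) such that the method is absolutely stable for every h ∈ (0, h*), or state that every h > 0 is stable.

(-2.0000,0); λ=-11 ⇒ h* = 0.1818.

Set f=λy, z=hλ:
  order 1, 1-stage ⇒ R(z)=1+z
  (e.g. R(-1)=0.00000, |R|=0.00000)

Solve |R(x)|<1 on ℝ⁻.
x=-1: |R|=0.0000
|R(-2.21)|=1.2100 |R(-1.98)|=0.9800 |R(-1.97)|=0.9700
Bisect:
  x_lo=-2.5590 |R|=1.5590  x_hi=-0.2249 |R|=0.7751
  mid=-1.39194 |R|=0.39194 →hi
  mid=-1.97547 |R|=0.97547 →hi
  mid=-2.26723 |R|=1.26723 →lo
  mid=-2.12135 |R|=1.12135 →lo
  mid=-2.04841 |R|=1.04841 →lo
  mid=-2.01194 |R|=1.01194 →lo
  mid=-1.99370 |R|=0.99370 →hi
  ...
  [-2.00011,-1.99997] ⇒ x*=-2.0000
So |R|<1 on (-2.0000, 0).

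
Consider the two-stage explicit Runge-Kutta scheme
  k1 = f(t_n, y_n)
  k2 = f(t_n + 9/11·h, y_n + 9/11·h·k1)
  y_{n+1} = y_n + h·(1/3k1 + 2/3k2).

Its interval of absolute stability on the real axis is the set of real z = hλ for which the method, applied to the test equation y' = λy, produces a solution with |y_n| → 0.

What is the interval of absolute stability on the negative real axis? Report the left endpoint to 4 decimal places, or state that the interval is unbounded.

Test eqn y'=λy, z=hλ:
  k1=λy_n ⇒ h·k1=z·y_n;  k2=λ(1+9/11z)y_n ⇒ h·k2=z(1+9/11z)y_n
  y_{n+1}/y_n = 1 + 1/3z + 2/3z(1+9/11z) = 1 + z + 6/11z²
  ⇒ R(z) = 1 + z + 6/11z².

Find x<0 with |R(x)|<1.
x=-0.95: |R|=0.5423
R=1: x+6/11x²=0 ⇒ x=−11/6=-1.8333; min R=1−1/(4·6/11)=0.5417>−1
Confirm numerically:
  x=-1.739: |R|=0.91052 <1
  x=-1.633: |R|=0.82156 <1
  x=-1.328: |R|=0.63395 <1
  x=-0.943: |R|=0.54204 <1
  x=-2.132: |R|=1.34732 >1
  x=-1.995: |R|=1.17592 >1
Interval (-1.8333, 0).

(-1.8333, 0).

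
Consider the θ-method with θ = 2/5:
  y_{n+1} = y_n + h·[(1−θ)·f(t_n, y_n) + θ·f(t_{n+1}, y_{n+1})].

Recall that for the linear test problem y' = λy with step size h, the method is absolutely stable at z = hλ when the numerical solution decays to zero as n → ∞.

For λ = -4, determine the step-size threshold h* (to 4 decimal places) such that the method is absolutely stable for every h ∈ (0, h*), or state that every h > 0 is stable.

(-10.0000,0); λ=-4 ⇒ h* = (10)/4 = 2.5000.

On y'=λy, z=hλ:
  y_{n+1} = y_n + z·[3/5·y_n + 2/5·y_{n+1}] ⇒ (1 − 2/5z)y_{n+1} = (1 + 3/5z)y_n
  ⇒ R(z) = (1 + 3/5z)/(1 − 2/5z).

Need |R(x)|<1, x<0.
x=-0.72: |R|=0.4410
R=−1: 1+3/5x = −1+2/5x ⇒ -1/5x=2 ⇒ x=2/(-1/5)=-10.0000
Confirm numerically:
  x=-7.993: |R|=0.90436 <1
  x=-6.347: |R|=0.79355 <1
  x=-5.304: |R|=0.69913 <1
  x=-10.580: |R|=1.02217 >1
  x=-10.356: |R|=1.01385 >1
  x=-10.110: |R|=1.00436 >1
So |R|<1 on (-10.0000, 0).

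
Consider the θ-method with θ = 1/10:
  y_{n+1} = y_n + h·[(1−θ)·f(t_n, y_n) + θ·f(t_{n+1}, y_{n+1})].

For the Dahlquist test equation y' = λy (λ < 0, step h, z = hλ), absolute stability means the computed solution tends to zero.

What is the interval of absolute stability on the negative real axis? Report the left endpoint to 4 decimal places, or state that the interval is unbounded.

z∈(-2.5000,0).

Test eqn y'=λy, z=hλ:
  y_{n+1} = y_n + z·[9/10·y_n + 1/10·y_{n+1}] ⇒ (1 − 1/10z)y_{n+1} = (1 + 9/10z)y_n
  R(z) = (1 + 9/10z)/(1 − 1/10z).

Solve |R(x)|<1 on ℝ⁻.
x=-0.77: |R|=0.2851
R=−1: 1+9/10x = −1+1/10x ⇒ -4/5x=2 ⇒ x=2/(-4/5)=-2.5000
Confirm numerically:
  x=-1.976: |R|=0.64997 <1
  x=-1.617: |R|=0.39193 <1
  x=-1.520: |R|=0.31944 <1
  x=-1.477: |R|=0.28692 <1
  x=-2.998: |R|=1.30651 >1
  x=-2.552: |R|=1.03314 >1
Stable set (-2.5000, 0).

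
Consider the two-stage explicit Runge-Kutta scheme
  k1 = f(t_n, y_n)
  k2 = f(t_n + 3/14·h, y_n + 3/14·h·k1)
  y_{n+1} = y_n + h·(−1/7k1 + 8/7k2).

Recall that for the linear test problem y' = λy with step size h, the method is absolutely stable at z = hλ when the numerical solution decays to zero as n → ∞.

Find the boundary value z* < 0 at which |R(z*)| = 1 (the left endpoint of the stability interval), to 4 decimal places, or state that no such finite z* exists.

left endpoint -4.0833.

Set f=λy, z=hλ:
  k1=λy_n ⇒ h·k1=z·y_n;  k2=λ(1+3/14z)y_n ⇒ h·k2=z(1+3/14z)y_n
  y_{n+1}/y_n = 1 − 1/7z + 8/7z(1+3/14z) = 1 + z + 12/49z²
  R(z) = 1 + z + 12/49z².

Need |R(x)|<1, x<0.
x=-1.43: |R|=0.0708
R=1: x+12/49x²=0 ⇒ x=−49/12=-4.0833; min R=1−1/(4·12/49)=-0.0208>−1
Confirm numerically:
  x=-3.205: |R|=0.31060 <1
  x=-2.196: |R|=0.01500 <1
  x=-2.168: |R|=0.01692 <1
  x=-1.841: |R|=0.01097 <1
  x=-4.677: |R|=1.67998 >1
  x=-4.608: |R|=1.59208 >1
  x=-4.513: |R|=1.47488 >1
So |R|<1 on (-4.0833, 0).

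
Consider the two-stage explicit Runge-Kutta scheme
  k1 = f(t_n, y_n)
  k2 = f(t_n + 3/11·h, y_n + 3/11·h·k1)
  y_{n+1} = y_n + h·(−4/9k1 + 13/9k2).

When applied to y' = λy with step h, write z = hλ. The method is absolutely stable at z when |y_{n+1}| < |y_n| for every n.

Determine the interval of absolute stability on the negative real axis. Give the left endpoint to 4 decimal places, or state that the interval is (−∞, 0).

Test eqn y'=λy, z=hλ:
  k1=λy_n ⇒ h·k1=z·y_n;  k2=λ(1+3/11z)y_n ⇒ h·k2=z(1+3/11z)y_n
  y_{n+1}/y_n = 1 − 4/9z + 13/9z(1+3/11z) = 1 + z + 13/33z²
  so R(z) = 1 + z + 13/33z².

Solve |R(x)|<1 on ℝ⁻.
x=-1.07: |R|=0.3810
R=1: x+13/33x²=0 ⇒ x=−33/13=-2.5385; min R=1−1/(4·13/33)=0.3654>−1
Confirm numerically:
  x=-2.455: |R|=0.91928 <1
  x=-2.439: |R|=0.90444 <1
  x=-2.102: |R|=0.63858 <1
  x=-2.997: |R|=1.54137 >1
  x=-2.589: |R|=1.05154 >1
Stable set (-2.5385, 0).

(-2.5385, 0).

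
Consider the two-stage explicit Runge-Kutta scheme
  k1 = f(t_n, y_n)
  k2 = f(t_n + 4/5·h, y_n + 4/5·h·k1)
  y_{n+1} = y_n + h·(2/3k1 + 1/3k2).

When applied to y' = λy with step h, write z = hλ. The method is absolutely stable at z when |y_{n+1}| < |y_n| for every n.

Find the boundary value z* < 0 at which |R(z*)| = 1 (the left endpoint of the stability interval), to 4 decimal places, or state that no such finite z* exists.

z* = -3.7500.

With y'=λy (z=hλ):
  k1=λy_n ⇒ h·k1=z·y_n;  k2=λ(1+4/5z)y_n ⇒ h·k2=z(1+4/5z)y_n
  y_{n+1}/y_n = 1 + 2/3z + 1/3z(1+4/5z) = 1 + z + 4/15z²
  so R(z) = 1 + z + 4/15z².

Need |R(x)|<1, x<0.
x=-0.62: |R|=0.4825
R=1: x+4/15x²=0 ⇒ x=−15/4=-3.7500; min R=1−1/(4·4/15)=0.0625>−1
Confirm numerically:
  x=-2.485: |R|=0.16173 <1
  x=-2.079: |R|=0.07360 <1
  x=-1.575: |R|=0.08650 <1
  x=-4.295: |R|=1.62421 >1
  x=-4.030: |R|=1.30091 >1
  x=-3.828: |R|=1.07962 >1
Stable set (-3.7500, 0).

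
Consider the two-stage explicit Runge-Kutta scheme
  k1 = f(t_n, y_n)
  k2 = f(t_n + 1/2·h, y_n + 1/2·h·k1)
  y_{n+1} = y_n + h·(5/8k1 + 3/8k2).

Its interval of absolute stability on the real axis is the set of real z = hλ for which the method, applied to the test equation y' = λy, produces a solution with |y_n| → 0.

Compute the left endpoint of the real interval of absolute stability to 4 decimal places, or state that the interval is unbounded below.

With y'=λy (z=hλ):
  k1=λy_n ⇒ h·k1=z·y_n;  k2=λ(1+1/2z)y_n ⇒ h·k2=z(1+1/2z)y_n
  y_{n+1}/y_n = 1 + 5/8z + 3/8z(1+1/2z) = 1 + z + 3/16z²
  Hence R(z) = 1 + z + 3/16z².

Solve |R(x)|<1 on ℝ⁻.
x=-1.44: |R|=0.0512
R=1: x+3/16x²=0 ⇒ x=−16/3=-5.3333; min R=1−1/(4·3/16)=-0.3333>−1
Confirm numerically:
  x=-4.948: |R|=0.64251 <1
  x=-4.620: |R|=0.38207 <1
  x=-3.097: |R|=0.29861 <1
  x=-5.783: |R|=1.48758 >1
  x=-5.487: |R|=1.15809 >1
  x=-5.395: |R|=1.06238 >1
Stable set (-5.3333, 0).

z* = -5.3333.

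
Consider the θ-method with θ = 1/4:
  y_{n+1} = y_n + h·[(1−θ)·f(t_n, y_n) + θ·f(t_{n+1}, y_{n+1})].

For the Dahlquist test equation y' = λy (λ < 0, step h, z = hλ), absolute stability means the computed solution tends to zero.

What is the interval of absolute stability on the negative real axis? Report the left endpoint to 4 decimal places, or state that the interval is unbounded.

(-4.0000, 0).

On y'=λy, z=hλ:
  y_{n+1} = y_n + z·[3/4·y_n + 1/4·y_{n+1}] ⇒ (1 − 1/4z)y_{n+1} = (1 + 3/4z)y_n
  R(z) = (1 + 3/4z)/(1 − 1/4z).

Boundary: |R(x)|=1, x<0.
x=-1.37: |R|=0.0205
R=−1: 1+3/4x = −1+1/4x ⇒ -1/2x=2 ⇒ x=2/(-1/2)=-4.0000
Confirm numerically:
  x=-3.486: |R|=0.86268 <1
  x=-2.929: |R|=0.69086 <1
  x=-2.476: |R|=0.52934 <1
  x=-1.872: |R|=0.27520 <1
  x=-4.506: |R|=1.11897 >1
  x=-4.318: |R|=1.07646 >1
So |R|<1 on (-4.0000, 0).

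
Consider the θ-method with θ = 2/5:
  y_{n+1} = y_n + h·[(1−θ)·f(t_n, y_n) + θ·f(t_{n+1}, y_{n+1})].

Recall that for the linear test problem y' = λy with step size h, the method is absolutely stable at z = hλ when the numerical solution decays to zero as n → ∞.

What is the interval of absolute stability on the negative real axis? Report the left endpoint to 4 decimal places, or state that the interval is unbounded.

On y'=λy, z=hλ:
  y_{n+1} = y_n + z·[3/5·y_n + 2/5·y_{n+1}] ⇒ (1 − 2/5z)y_{n+1} = (1 + 3/5z)y_n
  Hence R(z) = (1 + 3/5z)/(1 − 2/5z).

Solve |R(x)|<1 on ℝ⁻.
x=-1.62: |R|=0.0170
R=−1: 1+3/5x = −1+2/5x ⇒ -1/5x=2 ⇒ x=2/(-1/5)=-10.0000
Confirm numerically:
  x=-8.071: |R|=0.90876 <1
  x=-7.950: |R|=0.90191 <1
  x=-6.833: |R|=0.83033 <1
  x=-5.452: |R|=0.71403 <1
  x=-10.385: |R|=1.01494 >1
  x=-10.273: |R|=1.01069 >1
  x=-10.131: |R|=1.00519 >1
Interval (-10.0000, 0).

z∈(-10.0000,0).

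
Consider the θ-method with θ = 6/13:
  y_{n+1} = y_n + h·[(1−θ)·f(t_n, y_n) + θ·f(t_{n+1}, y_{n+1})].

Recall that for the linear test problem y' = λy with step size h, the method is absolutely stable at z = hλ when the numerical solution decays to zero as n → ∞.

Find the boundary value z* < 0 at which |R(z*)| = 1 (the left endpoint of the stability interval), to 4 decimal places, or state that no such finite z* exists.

With y'=λy (z=hλ):
  y_{n+1} = y_n + z·[7/13·y_n + 6/13·y_{n+1}] ⇒ (1 − 6/13z)y_{n+1} = (1 + 7/13z)y_n
  R(z) = (1 + 7/13z)/(1 − 6/13z).

Boundary: |R(x)|=1, x<0.
x=-0.89: |R|=0.3691
R=−1: 1+7/13x = −1+6/13x ⇒ -1/13x=2 ⇒ x=2/(-1/13)=-26.0000
Confirm numerically:
  x=-19.357: |R|=0.94856 <1
  x=-19.323: |R|=0.94822 <1
  x=-16.216: |R|=0.91129 <1
  x=-26.511: |R|=1.00297 >1
  x=-26.429: |R|=1.00250 >1
So |R|<1 on (-26.0000, 0).

left endpoint -26.0000.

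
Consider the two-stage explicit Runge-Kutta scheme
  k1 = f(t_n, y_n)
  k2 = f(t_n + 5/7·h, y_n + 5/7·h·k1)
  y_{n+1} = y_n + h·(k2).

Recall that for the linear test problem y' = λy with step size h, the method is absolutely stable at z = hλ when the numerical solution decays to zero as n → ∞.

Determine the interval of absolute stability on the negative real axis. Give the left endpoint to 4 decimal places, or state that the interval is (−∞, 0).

(-1.4000, 0).

Test eqn y'=λy, z=hλ:
  k1=λy_n ⇒ h·k1=z·y_n;  k2=λ(1+5/7z)y_n ⇒ h·k2=z(1+5/7z)y_n
  y_{n+1}/y_n = 1 + z(1+5/7z) = 1 + z + 5/7z²
  so R(z) = 1 + z + 5/7z².

Solve |R(x)|<1 on ℝ⁻.
x=-1.18: |R|=0.8146
R=1: x+5/7x²=0 ⇒ x=−7/5=-1.4000; min R=1−1/(4·5/7)=0.6500>−1
Confirm numerically:
  x=-1.065: |R|=0.74516 <1
  x=-0.938: |R|=0.69046 <1
  x=-0.859: |R|=0.66806 <1
  x=-1.919: |R|=1.71140 >1
  x=-1.696: |R|=1.35858 >1
  x=-1.693: |R|=1.35432 >1
So |R|<1 on (-1.4000, 0).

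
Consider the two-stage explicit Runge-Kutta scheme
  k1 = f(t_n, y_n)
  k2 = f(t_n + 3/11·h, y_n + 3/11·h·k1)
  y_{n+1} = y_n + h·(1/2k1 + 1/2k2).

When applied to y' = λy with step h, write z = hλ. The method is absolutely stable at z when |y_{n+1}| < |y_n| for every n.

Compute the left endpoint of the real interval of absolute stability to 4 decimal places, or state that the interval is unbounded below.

Test eqn y'=λy, z=hλ:
  k1=λy_n ⇒ h·k1=z·y_n;  k2=λ(1+3/11z)y_n ⇒ h·k2=z(1+3/11z)y_n
  y_{n+1}/y_n = 1 + 1/2z + 1/2z(1+3/11z) = 1 + z + 3/22z²
  R(z) = 1 + z + 3/22z².

Solve |R(x)|<1 on ℝ⁻.
x=-0.98: |R|=0.1510
R=1: x+3/22x²=0 ⇒ x=−22/3=-7.3333; min R=1−1/(4·3/22)=-0.8333>−1
Confirm numerically:
  x=-6.183: |R|=0.03011 <1
  x=-6.139: |R|=0.00018 <1
  x=-4.846: |R|=0.64368 <1
  x=-7.619: |R|=1.29679 >1
  x=-7.526: |R|=1.19773 >1
So |R|<1 on (-7.3333, 0).

left endpoint -7.3333.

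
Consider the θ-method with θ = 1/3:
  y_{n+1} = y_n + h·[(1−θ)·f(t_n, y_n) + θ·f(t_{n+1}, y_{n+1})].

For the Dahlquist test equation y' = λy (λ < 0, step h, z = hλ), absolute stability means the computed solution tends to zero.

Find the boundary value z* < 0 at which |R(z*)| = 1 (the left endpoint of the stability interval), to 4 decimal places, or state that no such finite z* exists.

left endpoint -6.0000.

With y'=λy (z=hλ):
  y_{n+1} = y_n + z·[2/3·y_n + 1/3·y_{n+1}] ⇒ (1 − 1/3z)y_{n+1} = (1 + 2/3z)y_n
  R(z) = (1 + 2/3z)/(1 − 1/3z).

Boundary: |R(x)|=1, x<0.
x=-1.15: |R|=0.1687
R=−1: 1+2/3x = −1+1/3x ⇒ -1/3x=2 ⇒ x=2/(-1/3)=-6.0000
Confirm numerically:
  x=-5.913: |R|=0.99024 <1
  x=-4.474: |R|=0.79583 <1
  x=-3.380: |R|=0.58934 <1
  x=-2.737: |R|=0.43124 <1
  x=-6.471: |R|=1.04973 >1
  x=-6.293: |R|=1.03153 >1
  x=-6.289: |R|=1.03111 >1
Stable set (-6.0000, 0).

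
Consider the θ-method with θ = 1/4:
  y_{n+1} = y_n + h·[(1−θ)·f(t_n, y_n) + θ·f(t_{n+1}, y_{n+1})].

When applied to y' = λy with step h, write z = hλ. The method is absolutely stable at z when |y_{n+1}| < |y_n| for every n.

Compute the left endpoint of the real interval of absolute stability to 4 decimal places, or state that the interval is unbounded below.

With y'=λy (z=hλ):
  y_{n+1} = y_n + z·[3/4·y_n + 1/4·y_{n+1}] ⇒ (1 − 1/4z)y_{n+1} = (1 + 3/4z)y_n
  ⇒ R(z) = (1 + 3/4z)/(1 − 1/4z).

Solve |R(x)|<1 on ℝ⁻.
x=-1.33: |R|=0.0019
R=−1: 1+3/4x = −1+1/4x ⇒ -1/2x=2 ⇒ x=2/(-1/2)=-4.0000
Confirm numerically:
  x=-3.621: |R|=0.90054 <1
  x=-2.762: |R|=0.63384 <1
  x=-1.642: |R|=0.16413 <1
  x=-4.476: |R|=1.11232 >1
  x=-4.447: |R|=1.10584 >1
  x=-4.237: |R|=1.05755 >1
Interval (-4.0000, 0).

z* = -4.0000.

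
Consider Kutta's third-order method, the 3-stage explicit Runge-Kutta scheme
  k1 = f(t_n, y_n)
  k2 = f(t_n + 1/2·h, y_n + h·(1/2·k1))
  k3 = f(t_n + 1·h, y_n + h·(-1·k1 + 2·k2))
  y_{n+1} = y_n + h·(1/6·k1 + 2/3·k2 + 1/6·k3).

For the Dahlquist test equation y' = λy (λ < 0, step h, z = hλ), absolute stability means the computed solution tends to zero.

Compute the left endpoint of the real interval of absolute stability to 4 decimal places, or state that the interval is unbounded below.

On y'=λy, z=hλ:
  order 3, 3-stage ⇒ R(z)=1+z+z^2/2+z^3/6
  (e.g. R(-1.59)=0.00410, |R|=0.00410)

Find x<0 with |R(x)|<1.
x=-1.59: |R|=0.0041
|R(-1.22)|=0.2216 |R(-0.78)|=0.4451 |R(-0.58)|=0.5557
Bisect:
  x_lo=-2.9105 |R|=1.7841  x_hi=-0.2297 |R|=0.7947
  mid=-1.57008 |R|=0.01741 →hi
  mid=-2.24028 |R|=0.60480 →hi
  mid=-2.57539 |R|=1.10600 →lo
  mid=-2.40783 |R|=0.83564 →hi
  mid=-2.49161 |R|=0.96559 →hi
  mid=-2.53350 |R|=1.03445 →lo
  mid=-2.51255 |R|=0.99968 →hi
  mid=-2.52303 |R|=1.01698 →lo
  mid=-2.51779 |R|=1.00831 →lo
  mid=-2.51517 |R|=1.00399 →lo
  ...
  [-2.51288,-2.51272] ⇒ x*=-2.5127
Interval (-2.5127, 0).

left endpoint -2.5127.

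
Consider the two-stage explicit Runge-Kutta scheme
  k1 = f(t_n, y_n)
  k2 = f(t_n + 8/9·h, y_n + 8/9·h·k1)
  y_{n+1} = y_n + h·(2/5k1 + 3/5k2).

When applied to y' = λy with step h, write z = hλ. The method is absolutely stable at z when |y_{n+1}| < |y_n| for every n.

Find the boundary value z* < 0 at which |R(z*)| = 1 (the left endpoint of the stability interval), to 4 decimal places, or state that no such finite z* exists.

z* = -1.8750.

Set f=λy, z=hλ:
  k1=λy_n ⇒ h·k1=z·y_n;  k2=λ(1+8/9z)y_n ⇒ h·k2=z(1+8/9z)y_n
  y_{n+1}/y_n = 1 + 2/5z + 3/5z(1+8/9z) = 1 + z + 8/15z²
  R(z) = 1 + z + 8/15z².

Find x<0 with |R(x)|<1.
x=-1.55: |R|=0.7313
R=1: x+8/15x²=0 ⇒ x=−15/8=-1.8750; min R=1−1/(4·8/15)=0.5312>−1
Confirm numerically:
  x=-1.630: |R|=0.78701 <1
  x=-0.966: |R|=0.53168 <1
  x=-0.806: |R|=0.54047 <1
  x=-0.792: |R|=0.54254 <1
  x=-2.429: |R|=1.71769 >1
  x=-2.101: |R|=1.25324 >1
  x=-1.948: |R|=1.07584 >1
Stable set (-1.8750, 0).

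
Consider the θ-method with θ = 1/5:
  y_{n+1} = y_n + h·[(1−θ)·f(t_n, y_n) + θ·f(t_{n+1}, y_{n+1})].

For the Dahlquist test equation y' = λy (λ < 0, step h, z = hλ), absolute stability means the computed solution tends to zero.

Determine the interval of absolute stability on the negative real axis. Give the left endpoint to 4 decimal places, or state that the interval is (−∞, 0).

(-3.3333, 0).

Test eqn y'=λy, z=hλ:
  y_{n+1} = y_n + z·[4/5·y_n + 1/5·y_{n+1}] ⇒ (1 − 1/5z)y_{n+1} = (1 + 4/5z)y_n
  Hence R(z) = (1 + 4/5z)/(1 − 1/5z).

Boundary: |R(x)|=1, x<0.
x=-0.51: |R|=0.5372
R=−1: 1+4/5x = −1+1/5x ⇒ -3/5x=2 ⇒ x=2/(-3/5)=-3.3333
Confirm numerically:
  x=-1.636: |R|=0.23267 <1
  x=-1.582: |R|=0.20176 <1
  x=-1.501: |R|=0.15444 <1
  x=-3.540: |R|=1.07260 >1
  x=-3.405: |R|=1.02558 >1
Interval (-3.3333, 0).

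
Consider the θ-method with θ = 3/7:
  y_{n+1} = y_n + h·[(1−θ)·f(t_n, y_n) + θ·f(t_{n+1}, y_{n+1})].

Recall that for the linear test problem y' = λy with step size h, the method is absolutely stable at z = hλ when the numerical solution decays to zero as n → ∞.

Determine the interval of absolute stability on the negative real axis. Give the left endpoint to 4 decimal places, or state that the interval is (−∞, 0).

Test eqn y'=λy, z=hλ:
  y_{n+1} = y_n + z·[4/7·y_n + 3/7·y_{n+1}] ⇒ (1 − 3/7z)y_{n+1} = (1 + 4/7z)y_n
  Hence R(z) = (1 + 4/7z)/(1 − 3/7z).

Find x<0 with |R(x)|<1.
x=-1.17: |R|=0.2207
R=−1: 1+4/7x = −1+3/7x ⇒ -1/7x=2 ⇒ x=2/(-1/7)=-14.0000
Confirm numerically:
  x=-12.851: |R|=0.97478 <1
  x=-12.180: |R|=0.95820 <1
  x=-10.403: |R|=0.90586 <1
  x=-7.360: |R|=0.77166 <1
  x=-14.558: |R|=1.01101 >1
  x=-14.449: |R|=1.00892 >1
  x=-14.340: |R|=1.00680 >1
Stable set (-14.0000, 0).

(-14.0000, 0).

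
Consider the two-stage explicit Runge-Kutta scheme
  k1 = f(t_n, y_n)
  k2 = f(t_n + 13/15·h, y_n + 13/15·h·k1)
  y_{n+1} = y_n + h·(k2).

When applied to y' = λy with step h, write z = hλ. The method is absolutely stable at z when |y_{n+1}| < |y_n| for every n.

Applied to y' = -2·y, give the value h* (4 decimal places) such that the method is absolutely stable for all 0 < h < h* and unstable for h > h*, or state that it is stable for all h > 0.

(-1.1538,0); λ=-2 ⇒ h* = (15/13)/2 = 0.5769.

Set f=λy, z=hλ:
  k1=λy_n ⇒ h·k1=z·y_n;  k2=λ(1+13/15z)y_n ⇒ h·k2=z(1+13/15z)y_n
  y_{n+1}/y_n = 1 + z(1+13/15z) = 1 + z + 13/15z²
  R(z) = 1 + z + 13/15z².

Boundary: |R(x)|=1, x<0.
x=-0.82: |R|=0.7627
R=1: x+13/15x²=0 ⇒ x=−15/13=-1.1538; min R=1−1/(4·13/15)=0.7115>−1
Confirm numerically:
  x=-1.016: |R|=0.87862 <1
  x=-0.922: |R|=0.81474 <1
  x=-0.755: |R|=0.73902 <1
  x=-0.471: |R|=0.72126 <1
  x=-1.302: |R|=1.16718 >1
  x=-1.258: |R|=1.11356 >1
Stable set (-1.1538, 0).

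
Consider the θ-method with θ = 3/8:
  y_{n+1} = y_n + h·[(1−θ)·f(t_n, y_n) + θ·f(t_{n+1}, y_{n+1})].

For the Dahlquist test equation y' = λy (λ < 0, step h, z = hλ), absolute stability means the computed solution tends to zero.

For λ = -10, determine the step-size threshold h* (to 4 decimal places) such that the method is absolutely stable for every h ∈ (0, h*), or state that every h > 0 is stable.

On y'=λy, z=hλ:
  y_{n+1} = y_n + z·[5/8·y_n + 3/8·y_{n+1}] ⇒ (1 − 3/8z)y_{n+1} = (1 + 5/8z)y_n
  R(z) = (1 + 5/8z)/(1 − 3/8z).

Solve |R(x)|<1 on ℝ⁻.
x=-0.92: |R|=0.3160
R=−1: 1+5/8x = −1+3/8x ⇒ -1/4x=2 ⇒ x=2/(-1/4)=-8.0000
Confirm numerically:
  x=-6.952: |R|=0.92736 <1
  x=-5.612: |R|=0.80770 <1
  x=-5.473: |R|=0.79303 <1
  x=-3.478: |R|=0.50938 <1
  x=-8.285: |R|=1.01735 >1
  x=-8.225: |R|=1.01377 >1
  x=-8.116: |R|=1.00717 >1
Stable set (-8.0000, 0).

(-8.0000,0); λ=-10 ⇒ h* = (8)/10 = 0.8000.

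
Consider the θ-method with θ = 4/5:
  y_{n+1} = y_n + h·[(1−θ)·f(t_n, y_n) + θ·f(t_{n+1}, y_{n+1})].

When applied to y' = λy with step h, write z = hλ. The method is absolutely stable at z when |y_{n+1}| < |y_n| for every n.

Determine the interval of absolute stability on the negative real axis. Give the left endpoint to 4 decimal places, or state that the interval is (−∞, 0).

(−∞, 0) — no finite endpoint.

Test eqn y'=λy, z=hλ:
  y_{n+1} = y_n + z·[1/5·y_n + 4/5·y_{n+1}] ⇒ (1 − 4/5z)y_{n+1} = (1 + 1/5z)y_n
  R(z) = (1 + 1/5z)/(1 − 4/5z).

Need |R(x)|<1, x<0.
x=-1.74: |R|=0.2726
x=-2: |R|=0.2308
x=-10: |R|=0.1111
x=-100: |R|=0.2346
θ=4/5≥1/2 ⇒ |1+1/5x|<|1−4/5x| ∀x<0 ⇒ interval (−∞,0).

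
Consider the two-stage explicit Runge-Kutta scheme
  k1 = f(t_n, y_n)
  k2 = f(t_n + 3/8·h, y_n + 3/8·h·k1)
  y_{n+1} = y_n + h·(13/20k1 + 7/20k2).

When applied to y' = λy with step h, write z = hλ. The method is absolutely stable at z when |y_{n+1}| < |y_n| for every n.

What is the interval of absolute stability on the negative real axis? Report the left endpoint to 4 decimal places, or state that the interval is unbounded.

Test eqn y'=λy, z=hλ:
  k1=λy_n ⇒ h·k1=z·y_n;  k2=λ(1+3/8z)y_n ⇒ h·k2=z(1+3/8z)y_n
  y_{n+1}/y_n = 1 + 13/20z + 7/20z(1+3/8z) = 1 + z + 21/160z²
  so R(z) = 1 + z + 21/160z².

Need |R(x)|<1, x<0.
x=-1.78: |R|=0.3641
R=1: x+21/160x²=0 ⇒ x=−160/21=-7.6190; min R=1−1/(4·21/160)=-0.9048>−1
Confirm numerically:
  x=-5.544: |R|=0.50991 <1
  x=-5.299: |R|=0.61358 <1
  x=-4.011: |R|=0.89943 <1
  x=-8.084: |R|=1.49333 >1
  x=-8.079: |R|=1.48772 >1
  x=-7.706: |R|=1.08794 >1
Interval (-7.6190, 0).

(-7.6190, 0).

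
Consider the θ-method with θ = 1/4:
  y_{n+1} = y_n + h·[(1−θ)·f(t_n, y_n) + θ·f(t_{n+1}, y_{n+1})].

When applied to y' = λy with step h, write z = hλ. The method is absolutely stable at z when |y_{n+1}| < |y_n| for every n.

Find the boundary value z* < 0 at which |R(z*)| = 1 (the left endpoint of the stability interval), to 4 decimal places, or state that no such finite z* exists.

Set f=λy, z=hλ:
  y_{n+1} = y_n + z·[3/4·y_n + 1/4·y_{n+1}] ⇒ (1 − 1/4z)y_{n+1} = (1 + 3/4z)y_n
  so R(z) = (1 + 3/4z)/(1 − 1/4z).

Boundary: |R(x)|=1, x<0.
x=-0.87: |R|=0.2854
R=−1: 1+3/4x = −1+1/4x ⇒ -1/2x=2 ⇒ x=2/(-1/2)=-4.0000
Confirm numerically:
  x=-3.815: |R|=0.95266 <1
  x=-2.937: |R|=0.69353 <1
  x=-2.914: |R|=0.68585 <1
  x=-2.563: |R|=0.56209 <1
  x=-4.337: |R|=1.08084 >1
  x=-4.314: |R|=1.07554 >1
So |R|<1 on (-4.0000, 0).

left endpoint -4.0000.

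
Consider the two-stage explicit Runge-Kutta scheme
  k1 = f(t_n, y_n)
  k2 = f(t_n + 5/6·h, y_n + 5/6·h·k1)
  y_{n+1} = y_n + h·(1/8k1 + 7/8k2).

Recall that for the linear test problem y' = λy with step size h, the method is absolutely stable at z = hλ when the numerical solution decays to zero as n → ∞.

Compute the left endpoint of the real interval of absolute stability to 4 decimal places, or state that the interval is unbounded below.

left endpoint -1.3714.

On y'=λy, z=hλ:
  k1=λy_n ⇒ h·k1=z·y_n;  k2=λ(1+5/6z)y_n ⇒ h·k2=z(1+5/6z)y_n
  y_{n+1}/y_n = 1 + 1/8z + 7/8z(1+5/6z) = 1 + z + 35/48z²
  Hence R(z) = 1 + z + 35/48z².

Need |R(x)|<1, x<0.
x=-1.62: |R|=1.2936
R=1: x+35/48x²=0 ⇒ x=−48/35=-1.3714; min R=1−1/(4·35/48)=0.6571>−1
Confirm numerically:
  x=-1.237: |R|=0.87875 <1
  x=-1.207: |R|=0.85529 <1
  x=-0.930: |R|=0.70066 <1
  x=-1.957: |R|=1.83560 >1
  x=-1.681: |R|=1.37945 >1
Interval (-1.3714, 0).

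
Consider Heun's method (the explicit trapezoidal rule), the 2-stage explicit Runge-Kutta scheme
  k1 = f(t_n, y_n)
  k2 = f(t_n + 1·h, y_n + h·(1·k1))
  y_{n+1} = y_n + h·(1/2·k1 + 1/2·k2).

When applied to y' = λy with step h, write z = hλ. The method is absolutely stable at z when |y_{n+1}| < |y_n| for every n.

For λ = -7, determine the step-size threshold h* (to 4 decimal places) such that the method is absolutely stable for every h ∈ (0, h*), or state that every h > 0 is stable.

(-2.0000,0); λ=-7 ⇒ h* = 0.2857.

With y'=λy (z=hλ):
  order 2, 2-stage ⇒ R(z)=1+z+z^2/2
  (e.g. R(-0.59)=0.58405, |R|=0.58405)

Need |R(x)|<1, x<0.
x=-0.59: |R|=0.5840
|R(-2.13)|=1.1384 |R(-2)|=1.0000 |R(-1.51)|=0.6300
Bisect:
  x_lo=-2.4341 |R|=1.5283  x_hi=-0.2438 |R|=0.7859
  mid=-1.33894 |R|=0.55744 →hi
  mid=-1.88652 |R|=0.89296 →hi
  mid=-2.16031 |R|=1.17316 →lo
  mid=-2.02341 |R|=1.02369 →lo
  mid=-1.95496 |R|=0.95598 →hi
  mid=-1.98919 |R|=0.98925 →hi
  mid=-2.00630 |R|=1.00632 →lo
  ...
  [-2.00002,-1.99988] ⇒ x*=-2.0000
So |R|<1 on (-2.0000, 0).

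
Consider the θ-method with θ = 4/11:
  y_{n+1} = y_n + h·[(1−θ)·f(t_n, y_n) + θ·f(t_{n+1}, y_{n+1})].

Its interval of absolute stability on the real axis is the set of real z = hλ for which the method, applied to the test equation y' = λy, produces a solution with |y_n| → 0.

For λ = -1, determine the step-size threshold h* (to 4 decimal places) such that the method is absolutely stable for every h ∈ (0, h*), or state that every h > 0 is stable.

(-7.3333,0); λ=-1 ⇒ h* = (22/3)/1 = 7.3333.

On y'=λy, z=hλ:
  y_{n+1} = y_n + z·[7/11·y_n + 4/11·y_{n+1}] ⇒ (1 − 4/11z)y_{n+1} = (1 + 7/11z)y_n
  ⇒ R(z) = (1 + 7/11z)/(1 − 4/11z).

Solve |R(x)|<1 on ℝ⁻.
x=-1.8: |R|=0.0879
R=−1: 1+7/11x = −1+4/11x ⇒ -3/11x=2 ⇒ x=2/(-3/11)=-7.3333
Confirm numerically:
  x=-7.155: |R|=0.98650 <1
  x=-6.485: |R|=0.93110 <1
  x=-5.071: |R|=0.78305 <1
  x=-3.805: |R|=0.59630 <1
  x=-7.488: |R|=1.01133 >1
  x=-7.478: |R|=1.01061 >1
So |R|<1 on (-7.3333, 0).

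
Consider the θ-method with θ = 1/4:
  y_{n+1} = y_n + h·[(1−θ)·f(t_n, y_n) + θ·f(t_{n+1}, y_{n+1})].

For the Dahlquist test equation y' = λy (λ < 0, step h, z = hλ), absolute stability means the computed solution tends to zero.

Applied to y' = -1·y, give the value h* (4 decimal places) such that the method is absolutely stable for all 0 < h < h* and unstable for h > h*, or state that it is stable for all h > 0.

(-4.0000,0); λ=-1 ⇒ h* = (4)/1 = 4.0000.

With y'=λy (z=hλ):
  y_{n+1} = y_n + z·[3/4·y_n + 1/4·y_{n+1}] ⇒ (1 − 1/4z)y_{n+1} = (1 + 3/4z)y_n
  so R(z) = (1 + 3/4z)/(1 − 1/4z).

Boundary: |R(x)|=1, x<0.
x=-0.98: |R|=0.2129
R=−1: 1+3/4x = −1+1/4x ⇒ -1/2x=2 ⇒ x=2/(-1/2)=-4.0000
Confirm numerically:
  x=-3.810: |R|=0.95134 <1
  x=-3.629: |R|=0.90274 <1
  x=-1.912: |R|=0.29364 <1
  x=-1.766: |R|=0.22511 <1
  x=-4.519: |R|=1.12185 >1
  x=-4.332: |R|=1.07969 >1
Stable set (-4.0000, 0).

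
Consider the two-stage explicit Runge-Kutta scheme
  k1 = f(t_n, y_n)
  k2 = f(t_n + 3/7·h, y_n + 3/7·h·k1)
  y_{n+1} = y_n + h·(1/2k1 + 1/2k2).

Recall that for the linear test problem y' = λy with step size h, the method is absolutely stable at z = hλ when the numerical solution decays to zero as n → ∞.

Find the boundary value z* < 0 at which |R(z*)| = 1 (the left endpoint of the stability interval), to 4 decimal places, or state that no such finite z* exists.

Test eqn y'=λy, z=hλ:
  k1=λy_n ⇒ h·k1=z·y_n;  k2=λ(1+3/7z)y_n ⇒ h·k2=z(1+3/7z)y_n
  y_{n+1}/y_n = 1 + 1/2z + 1/2z(1+3/7z) = 1 + z + 3/14z²
  ⇒ R(z) = 1 + z + 3/14z².

Need |R(x)|<1, x<0.
x=-1.23: |R|=0.0942
R=1: x+3/14x²=0 ⇒ x=−14/3=-4.6667; min R=1−1/(4·3/14)=-0.1667>−1
Confirm numerically:
  x=-4.595: |R|=0.92943 <1
  x=-4.496: |R|=0.83557 <1
  x=-3.595: |R|=0.17443 <1
  x=-4.980: |R|=1.33437 >1
  x=-4.864: |R|=1.20568 >1
  x=-4.771: |R|=1.10667 >1
Stable set (-4.6667, 0).

z* = -4.6667.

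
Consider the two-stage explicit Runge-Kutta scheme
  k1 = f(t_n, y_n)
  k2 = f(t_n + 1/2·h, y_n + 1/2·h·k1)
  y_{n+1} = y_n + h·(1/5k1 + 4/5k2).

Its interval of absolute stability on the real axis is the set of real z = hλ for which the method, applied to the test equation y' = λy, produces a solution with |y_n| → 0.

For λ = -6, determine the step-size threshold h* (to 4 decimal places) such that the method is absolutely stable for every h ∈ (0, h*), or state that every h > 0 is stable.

Test eqn y'=λy, z=hλ:
  k1=λy_n ⇒ h·k1=z·y_n;  k2=λ(1+1/2z)y_n ⇒ h·k2=z(1+1/2z)y_n
  y_{n+1}/y_n = 1 + 1/5z + 4/5z(1+1/2z) = 1 + z + 2/5z²
  ⇒ R(z) = 1 + z + 2/5z².

Find x<0 with |R(x)|<1.
x=-0.79: |R|=0.4596
R=1: x+2/5x²=0 ⇒ x=−5/2=-2.5000; min R=1−1/(4·2/5)=0.3750>−1
Confirm numerically:
  x=-1.776: |R|=0.48567 <1
  x=-1.714: |R|=0.46112 <1
  x=-1.610: |R|=0.42684 <1
  x=-3.047: |R|=1.66668 >1
  x=-2.547: |R|=1.04788 >1
Interval (-2.5000, 0).

(-2.5000,0); λ=-6 ⇒ h* = (5/2)/6 = 0.4167.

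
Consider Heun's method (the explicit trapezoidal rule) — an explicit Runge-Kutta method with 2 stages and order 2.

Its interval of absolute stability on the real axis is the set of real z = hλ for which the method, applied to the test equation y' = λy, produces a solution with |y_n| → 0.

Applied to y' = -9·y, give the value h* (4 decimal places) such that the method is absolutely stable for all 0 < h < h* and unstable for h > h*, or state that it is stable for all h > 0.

(-2.0000,0); λ=-9 ⇒ h* = 0.2222.

With y'=λy (z=hλ):
  order 2, 2-stage ⇒ R(z)=1+z+z^2/2
  (e.g. R(-1.01)=0.50005, |R|=0.50005)

Solve |R(x)|<1 on ℝ⁻.
x=-1.01: |R|=0.5000
|R(-1.73)|=0.7664 |R(-1.38)|=0.5722 |R(-0.6)|=0.5800
Bisect:
  x_lo=-2.4628 |R|=1.5699  x_hi=-0.2161 |R|=0.8072
  mid=-1.33948 |R|=0.55762 →hi
  mid=-1.90116 |R|=0.90604 →hi
  mid=-2.18199 |R|=1.19855 →lo
  mid=-2.04157 |R|=1.04244 →lo
  mid=-1.97137 |R|=0.97178 →hi
  mid=-2.00647 |R|=1.00649 →lo
  mid=-1.98892 |R|=0.98898 →hi
  ...
  [-2.00002,-1.99989] ⇒ x*=-2.0000
So |R|<1 on (-2.0000, 0).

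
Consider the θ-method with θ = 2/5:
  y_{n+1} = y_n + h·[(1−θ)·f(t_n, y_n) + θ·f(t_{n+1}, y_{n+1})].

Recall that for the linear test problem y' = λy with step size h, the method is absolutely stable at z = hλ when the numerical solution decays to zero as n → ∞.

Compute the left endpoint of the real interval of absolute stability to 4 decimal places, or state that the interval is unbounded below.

Set f=λy, z=hλ:
  y_{n+1} = y_n + z·[3/5·y_n + 2/5·y_{n+1}] ⇒ (1 − 2/5z)y_{n+1} = (1 + 3/5z)y_n
  Hence R(z) = (1 + 3/5z)/(1 − 2/5z).

Need |R(x)|<1, x<0.
x=-1.57: |R|=0.0356
R=−1: 1+3/5x = −1+2/5x ⇒ -1/5x=2 ⇒ x=2/(-1/5)=-10.0000
Confirm numerically:
  x=-9.333: |R|=0.97182 <1
  x=-5.532: |R|=0.72186 <1
  x=-4.663: |R|=0.62746 <1
  x=-10.540: |R|=1.02071 >1
  x=-10.237: |R|=1.00930 >1
Interval (-10.0000, 0).

left endpoint -10.0000.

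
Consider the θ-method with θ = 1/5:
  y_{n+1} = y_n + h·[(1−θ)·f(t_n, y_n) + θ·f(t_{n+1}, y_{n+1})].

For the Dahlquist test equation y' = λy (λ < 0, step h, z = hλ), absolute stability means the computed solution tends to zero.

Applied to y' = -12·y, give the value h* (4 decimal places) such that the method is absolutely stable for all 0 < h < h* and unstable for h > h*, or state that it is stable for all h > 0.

With y'=λy (z=hλ):
  y_{n+1} = y_n + z·[4/5·y_n + 1/5·y_{n+1}] ⇒ (1 − 1/5z)y_{n+1} = (1 + 4/5z)y_n
  so R(z) = (1 + 4/5z)/(1 − 1/5z).

Find x<0 with |R(x)|<1.
x=-1.3: |R|=0.0317
R=−1: 1+4/5x = −1+1/5x ⇒ -3/5x=2 ⇒ x=2/(-3/5)=-3.3333
Confirm numerically:
  x=-2.251: |R|=0.55220 <1
  x=-2.056: |R|=0.45692 <1
  x=-1.768: |R|=0.30615 <1
  x=-3.588: |R|=1.08896 >1
  x=-3.557: |R|=1.07842 >1
So |R|<1 on (-3.3333, 0).

(-3.3333,0); λ=-12 ⇒ h* = (10/3)/12 = 0.2778.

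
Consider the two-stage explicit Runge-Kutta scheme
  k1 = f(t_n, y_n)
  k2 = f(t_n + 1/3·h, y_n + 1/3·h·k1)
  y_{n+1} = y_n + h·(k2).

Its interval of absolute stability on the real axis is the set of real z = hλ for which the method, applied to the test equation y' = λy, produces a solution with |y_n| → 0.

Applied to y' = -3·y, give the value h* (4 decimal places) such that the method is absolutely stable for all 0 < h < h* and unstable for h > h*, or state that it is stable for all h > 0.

(-3.0000,0); λ=-3 ⇒ h* = (3)/3 = 1.0000.

On y'=λy, z=hλ:
  k1=λy_n ⇒ h·k1=z·y_n;  k2=λ(1+1/3z)y_n ⇒ h·k2=z(1+1/3z)y_n
  y_{n+1}/y_n = 1 + z(1+1/3z) = 1 + z + 1/3z²
  R(z) = 1 + z + 1/3z².

Solve |R(x)|<1 on ℝ⁻.
x=-1.21: |R|=0.2780
R=1: x+1/3x²=0 ⇒ x=−3=-3.0000; min R=1−1/(4·1/3)=0.2500>−1
Confirm numerically:
  x=-2.946: |R|=0.94697 <1
  x=-2.706: |R|=0.73481 <1
  x=-1.899: |R|=0.30307 <1
  x=-1.550: |R|=0.25083 <1
  x=-3.519: |R|=1.60879 >1
  x=-3.445: |R|=1.51101 >1
  x=-3.140: |R|=1.14653 >1
So |R|<1 on (-3.0000, 0).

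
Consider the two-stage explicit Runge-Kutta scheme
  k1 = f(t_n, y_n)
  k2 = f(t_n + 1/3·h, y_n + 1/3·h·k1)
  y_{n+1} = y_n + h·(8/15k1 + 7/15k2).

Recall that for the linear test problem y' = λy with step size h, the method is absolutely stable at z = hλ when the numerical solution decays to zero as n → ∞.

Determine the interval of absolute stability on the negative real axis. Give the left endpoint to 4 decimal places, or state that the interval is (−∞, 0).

z∈(-6.4286,0).

On y'=λy, z=hλ:
  k1=λy_n ⇒ h·k1=z·y_n;  k2=λ(1+1/3z)y_n ⇒ h·k2=z(1+1/3z)y_n
  y_{n+1}/y_n = 1 + 8/15z + 7/15z(1+1/3z) = 1 + z + 7/45z²
  Hence R(z) = 1 + z + 7/45z².

Find x<0 with |R(x)|<1.
x=-1.79: |R|=0.2916
R=1: x+7/45x²=0 ⇒ x=−45/7=-6.4286; min R=1−1/(4·7/45)=-0.6071>−1
Confirm numerically:
  x=-6.101: |R|=0.68912 <1
  x=-5.413: |R|=0.14487 <1
  x=-2.689: |R|=0.56422 <1
  x=-6.776: |R|=1.36621 >1
  x=-6.730: |R|=1.31556 >1
So |R|<1 on (-6.4286, 0).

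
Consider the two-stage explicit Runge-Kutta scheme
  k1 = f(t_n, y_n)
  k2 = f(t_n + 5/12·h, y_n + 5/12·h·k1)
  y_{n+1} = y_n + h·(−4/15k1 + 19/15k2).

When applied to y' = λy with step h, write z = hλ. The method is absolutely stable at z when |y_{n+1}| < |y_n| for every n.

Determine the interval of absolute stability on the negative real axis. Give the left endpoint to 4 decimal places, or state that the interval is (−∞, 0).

On y'=λy, z=hλ:
  k1=λy_n ⇒ h·k1=z·y_n;  k2=λ(1+5/12z)y_n ⇒ h·k2=z(1+5/12z)y_n
  y_{n+1}/y_n = 1 − 4/15z + 19/15z(1+5/12z) = 1 + z + 19/36z²
  R(z) = 1 + z + 19/36z².

Need |R(x)|<1, x<0.
x=-1.32: |R|=0.5996
R=1: x+19/36x²=0 ⇒ x=−36/19=-1.8947; min R=1−1/(4·19/36)=0.5263>−1
Confirm numerically:
  x=-1.578: |R|=0.73621 <1
  x=-1.111: |R|=0.54045 <1
  x=-0.997: |R|=0.52762 <1
  x=-0.855: |R|=0.53082 <1
  x=-2.349: |R|=1.56317 >1
  x=-1.988: |R|=1.09785 >1
So |R|<1 on (-1.8947, 0).

z∈(-1.8947,0).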